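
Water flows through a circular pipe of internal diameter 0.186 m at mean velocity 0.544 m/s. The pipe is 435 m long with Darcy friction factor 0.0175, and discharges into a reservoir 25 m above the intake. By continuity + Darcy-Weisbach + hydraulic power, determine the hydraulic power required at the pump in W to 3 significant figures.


Approach: apply continuity + Darcy-Weisbach + hydraulic power, Q = A*v; hf = f*(L/D)*(v^2/(2g)); H = static + hf; P = rho*g*Q*H.
Step 1 — flow rate (continuity, Q = A*v):
  A = pi*(0.186/2)^2 = 0.027172 m^2
  Q = 0.027172 * 0.544 = 0.014781 m^3/s
Step 2 — friction head loss (Darcy-Weisbach):
  hf = 0.0175 * (435/0.186) * (0.544^2 / (2*9.81))
  hf = 0.61732 m
Step 3 — total head: H = 25 + 0.61732 = 25.617 m
Step 4 — hydraulic power (P = rho*g*Q*H):
  P = 1000 * 9.81 * 0.014781 * 25.617 = 3710 W
Therefore the hydraulic power required at the pump = 3710 W.


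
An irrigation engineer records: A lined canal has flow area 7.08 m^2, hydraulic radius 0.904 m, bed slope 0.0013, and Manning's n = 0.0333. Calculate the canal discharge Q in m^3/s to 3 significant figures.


Approach: apply Manning's equation, Q = (1/n)*A*R^(2/3)*S^(1/2).
Q = (1/0.0333) * 7.08 * 0.904^(2/3) * 0.0013^(1/2) = 7.17 m^3/s
Therefore the canal discharge Q = 7.17 m^3/s.


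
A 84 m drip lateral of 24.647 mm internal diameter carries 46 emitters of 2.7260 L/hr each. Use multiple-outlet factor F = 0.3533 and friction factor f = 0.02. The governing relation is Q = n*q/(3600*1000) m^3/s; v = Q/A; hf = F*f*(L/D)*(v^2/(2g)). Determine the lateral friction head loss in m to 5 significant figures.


Q = 46*2.7260/(3600*1000) = 3.483222e-05 m^3/s
A = pi*(24.647e-3/2)^2 = 4.771094e-04 m^2, so v = Q/A = 0.07300678 m/s
hf = 0.3533*0.02*(84/0.024647)*(0.07300678^2/(2*9.81)) = 0.0065421 m
Therefore the lateral friction head loss = 0.0065421 m.


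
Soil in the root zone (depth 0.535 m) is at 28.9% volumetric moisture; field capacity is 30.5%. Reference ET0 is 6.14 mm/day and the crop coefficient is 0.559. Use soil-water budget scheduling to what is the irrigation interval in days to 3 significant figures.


Approach: apply soil-water budget scheduling, SMD = (FC-theta)/100*depth*1000; ETc = ET0*Kc; interval = SMD/ETc.
Step 1 — soil moisture deficit:
  SMD = (30.5 - 28.9)/100 * 0.535 * 1000 = 8.5600 mm
Step 2 — daily crop ET (ETc = ET0*Kc):
  ETc = 6.14 * 0.559 = 3.4323 mm/day
Step 3 — irrigation interval (SMD/ETc):
  interval = 8.5600 / 3.4323 = 2.49 days
Therefore the irrigation interval = 2.49 days.


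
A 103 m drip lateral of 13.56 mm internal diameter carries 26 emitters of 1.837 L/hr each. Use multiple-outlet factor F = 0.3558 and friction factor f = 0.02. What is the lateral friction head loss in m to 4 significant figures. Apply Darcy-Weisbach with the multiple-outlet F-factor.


Approach: apply Darcy-Weisbach with the multiple-outlet F-factor, Q = n*q/(3600*1000) m^3/s; v = Q/A; hf = F*f*(L/D)*(v^2/(2g)).
Q = 26*1.837/(3600*1000) = 1.32672e-05 m^3/s
A = pi*(13.56e-3/2)^2 = 1.44414e-04 m^2, so v = Q/A = 0.0918694 m/s
hf = 0.3558*0.02*(103/0.01356)*(0.0918694^2/(2*9.81)) = 0.02325 m
Therefore the lateral friction head loss = 0.02325 m.


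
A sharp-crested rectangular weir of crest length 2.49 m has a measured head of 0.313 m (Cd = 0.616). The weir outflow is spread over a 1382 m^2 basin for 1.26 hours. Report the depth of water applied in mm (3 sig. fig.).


Approach: apply the rectangular weir equation with a volume-to-depth conversion, Q = (2/3)*Cd*L*sqrt(2g)*H^1.5; d = Q*t/A * 1000.
Step 1 — weir discharge:
  Q = (2/3)*0.616*2.49*sqrt(2*9.81)*0.313^1.5 = 0.79315 m^3/s
Step 2 — volume: V = 0.79315 * 1.26*3600 = 3597.7 m^3
Step 3 — depth: d = V/A * 1000 = 3597.7/1382 * 1000 = 2600 mm
Therefore the depth of water applied = 2600 mm.


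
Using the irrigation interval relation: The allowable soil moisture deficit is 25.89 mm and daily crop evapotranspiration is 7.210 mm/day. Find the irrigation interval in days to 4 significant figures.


Approach: apply the irrigation interval relation, interval = SMD / ETc.
interval = 25.89 / 7.210 = 3.591 days
Therefore the irrigation interval = 3.591 days.


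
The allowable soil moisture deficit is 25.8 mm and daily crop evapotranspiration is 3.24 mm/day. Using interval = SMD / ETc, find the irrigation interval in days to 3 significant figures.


interval = 25.8 / 3.24 = 7.96 days
Therefore the irrigation interval = 7.96 days.


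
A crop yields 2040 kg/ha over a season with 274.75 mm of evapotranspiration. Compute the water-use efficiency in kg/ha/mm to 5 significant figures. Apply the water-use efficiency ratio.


Approach: apply the water-use efficiency ratio, WUE = yield/ET.
WUE = 2040 / 274.75 = 7.4249 kg/ha/mm
Therefore the water-use efficiency = 7.4249 kg/ha/mm.


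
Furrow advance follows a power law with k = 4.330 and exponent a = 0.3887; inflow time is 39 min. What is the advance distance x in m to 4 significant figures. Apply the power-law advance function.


Approach: apply the power-law advance function, x = k*t^a.
x = 4.330 * 39^0.3887 = 17.99 m
Therefore the advance distance x = 17.99 m.


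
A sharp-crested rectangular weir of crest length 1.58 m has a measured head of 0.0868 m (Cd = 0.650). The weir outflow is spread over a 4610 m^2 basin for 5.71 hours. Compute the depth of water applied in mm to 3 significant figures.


Approach: apply the rectangular weir equation with a volume-to-depth conversion, Q = (2/3)*Cd*L*sqrt(2g)*H^1.5; d = Q*t/A * 1000.
Step 1 — weir discharge:
  Q = (2/3)*0.650*1.58*sqrt(2*9.81)*0.0868^1.5 = 0.077555 m^3/s
Step 2 — volume: V = 0.077555 * 5.71*3600 = 1594.2 m^3
Step 3 — depth: d = V/A * 1000 = 1594.2/4610 * 1000 = 346 mm
Therefore the depth of water applied = 346 mm.


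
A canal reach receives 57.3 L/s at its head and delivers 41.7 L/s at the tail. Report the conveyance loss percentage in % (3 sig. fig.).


Approach: apply the conveyance loss ratio, loss% = ((Q_head - Q_tail)/Q_head)*100.
loss = ((57.3 - 41.7)/57.3)*100 = 27.2 %
Therefore the conveyance loss percentage = 27.2 %.


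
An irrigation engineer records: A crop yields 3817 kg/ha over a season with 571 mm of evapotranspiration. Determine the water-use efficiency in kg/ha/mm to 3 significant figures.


Approach: apply the water-use efficiency ratio, WUE = yield/ET.
WUE = 3817 / 571 = 6.68 kg/ha/mm
Therefore the water-use efficiency = 6.68 kg/ha/mm.


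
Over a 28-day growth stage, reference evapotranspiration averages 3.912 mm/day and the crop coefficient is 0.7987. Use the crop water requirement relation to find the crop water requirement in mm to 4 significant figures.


Approach: apply the crop water requirement relation, CWR = ET0 * Kc * days.
CWR = 3.912 * 0.7987 * 28 = 87.49 mm
Therefore the crop water requirement = 87.49 mm.


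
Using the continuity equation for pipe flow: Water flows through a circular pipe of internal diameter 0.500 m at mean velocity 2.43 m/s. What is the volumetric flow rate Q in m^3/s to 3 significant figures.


Approach: apply the continuity equation for pipe flow, Q = A * v with A = pi*(D/2)^2.
A = pi*(0.500/2)^2 = 0.19635 m^2
Q = 0.19635 * 2.43 = 0.477 m^3/s
Therefore the volumetric flow rate Q = 0.477 m^3/s.


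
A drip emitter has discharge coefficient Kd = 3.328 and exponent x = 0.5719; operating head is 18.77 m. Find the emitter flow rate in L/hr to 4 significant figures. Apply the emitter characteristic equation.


Approach: apply the emitter characteristic equation, q = Kd * h^x.
q = 3.328 * 18.77^0.5719 = 17.80 L/hr
Therefore the emitter flow rate = 17.80 L/hr.


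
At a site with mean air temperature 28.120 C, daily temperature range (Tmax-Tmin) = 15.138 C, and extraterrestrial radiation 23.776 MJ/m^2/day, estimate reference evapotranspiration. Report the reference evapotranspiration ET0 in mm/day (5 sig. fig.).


Approach: apply the Hargreaves-Samani method, ET0 = 0.0023*(Tmean+17.8)*sqrt(Tmax-Tmin)*0.408*Ra.
ET0 = 0.0023*(28.120+17.8)*sqrt(15.138)*0.408*23.776 = 3.9862 mm/day
Therefore the reference evapotranspiration ET0 = 3.9862 mm/day.


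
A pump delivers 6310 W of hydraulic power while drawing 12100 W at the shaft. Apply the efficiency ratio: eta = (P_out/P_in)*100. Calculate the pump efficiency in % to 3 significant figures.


eta = (6310 / 12100) * 100 = 52.1 %
Therefore the pump efficiency = 52.1 %.


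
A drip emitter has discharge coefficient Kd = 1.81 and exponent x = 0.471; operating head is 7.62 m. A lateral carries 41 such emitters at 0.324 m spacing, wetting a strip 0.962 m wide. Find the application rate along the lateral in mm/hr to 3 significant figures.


Approach: apply the emitter equation with a lateral mass balance, q = Kd*h^x; Q = n*q; rate = Q/(n*spacing*width).
Step 1 — single emitter flow (q = Kd*h^x):
  q = 1.81 * 7.62^0.471 = 4.7106 L/hr
Step 2 — total lateral flow: Q = 41 * 4.7106 = 193.14 L/hr
Step 3 — wetted area: A = 41 * 0.324 * 0.962 = 12.779 m^2
Step 4 — application rate: Q/A = 193.14/12.779 = 15.1 mm/hr
Therefore the application rate along the lateral = 15.1 mm/hr.


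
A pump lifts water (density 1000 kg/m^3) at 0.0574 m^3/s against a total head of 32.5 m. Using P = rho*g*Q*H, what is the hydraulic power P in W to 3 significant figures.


P = 1000 * 9.81 * 0.0574 * 32.5 = 18300 W
Therefore the hydraulic power P = 18300 W.


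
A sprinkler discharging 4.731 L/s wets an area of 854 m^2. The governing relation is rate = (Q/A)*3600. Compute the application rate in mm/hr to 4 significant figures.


rate = (4.731 / 854) * 3600 = 19.94 mm/hr
Therefore the application rate = 19.94 mm/hr.


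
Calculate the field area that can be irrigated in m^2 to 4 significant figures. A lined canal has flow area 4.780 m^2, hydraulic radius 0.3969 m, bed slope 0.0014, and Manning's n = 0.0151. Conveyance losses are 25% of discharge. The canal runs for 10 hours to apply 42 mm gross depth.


Approach: apply Manning's equation with a conveyance and depth budget, Q = (1/n)*A*R^(2/3)*S^(1/2); Q_field = Q*(1-loss); Area = Q_field*t/(d/1000).
Step 1 — canal discharge (Manning's equation):
  Q = (1/0.0151) * 4.780 * 0.3969^(2/3) * 0.0014^(1/2) = 6.39689 m^3/s
Step 2 — delivered flow: Q_field = 6.39689*(1 - 25/100) = 4.79767 m^3/s
Step 3 — volume delivered: V = 4.79767 * 10*3600 = 172716 m^3
Step 4 — area served: A = V / (depth/1000) = 172716 / 0.042 = 4112000 m^2
Therefore the field area that can be irrigated = 4112000 m^2.


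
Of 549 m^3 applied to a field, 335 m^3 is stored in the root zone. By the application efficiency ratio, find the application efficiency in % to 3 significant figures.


Approach: apply the application efficiency ratio, Ea = (stored/applied)*100.
Ea = (335/549)*100 = 61.0 %
Therefore the application efficiency = 61.0 %.


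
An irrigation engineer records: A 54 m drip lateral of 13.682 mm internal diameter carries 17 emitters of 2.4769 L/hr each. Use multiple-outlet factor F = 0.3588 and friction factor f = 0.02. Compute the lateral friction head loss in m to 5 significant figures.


Approach: apply Darcy-Weisbach with the multiple-outlet F-factor, Q = n*q/(3600*1000) m^3/s; v = Q/A; hf = F*f*(L/D)*(v^2/(2g)).
Q = 17*2.4769/(3600*1000) = 1.169647e-05 m^3/s
A = pi*(13.682e-3/2)^2 = 1.470243e-04 m^2, so v = Q/A = 0.07955470 m/s
hf = 0.3588*0.02*(54/0.013682)*(0.07955470^2/(2*9.81)) = 0.0091361 m
Therefore the lateral friction head loss = 0.0091361 m.


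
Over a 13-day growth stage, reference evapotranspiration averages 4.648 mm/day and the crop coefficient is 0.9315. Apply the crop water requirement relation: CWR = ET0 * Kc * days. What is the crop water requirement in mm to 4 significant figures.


CWR = 4.648 * 0.9315 * 13 = 56.28 mm
Therefore the crop water requirement = 56.28 mm.


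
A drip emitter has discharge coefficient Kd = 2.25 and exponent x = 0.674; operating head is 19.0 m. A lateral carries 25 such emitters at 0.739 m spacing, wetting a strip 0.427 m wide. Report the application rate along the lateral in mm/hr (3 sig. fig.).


Approach: apply the emitter equation with a lateral mass balance, q = Kd*h^x; Q = n*q; rate = Q/(n*spacing*width).
Step 1 — single emitter flow (q = Kd*h^x):
  q = 2.25 * 19.0^0.674 = 16.371 L/hr
Step 2 — total lateral flow: Q = 25 * 16.371 = 409.26 L/hr
Step 3 — wetted area: A = 25 * 0.739 * 0.427 = 7.8888 m^2
Step 4 — application rate: Q/A = 409.26/7.8888 = 51.9 mm/hr
Therefore the application rate along the lateral = 51.9 mm/hr.


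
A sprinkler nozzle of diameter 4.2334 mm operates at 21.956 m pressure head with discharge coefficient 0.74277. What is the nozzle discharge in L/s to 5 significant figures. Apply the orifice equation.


Approach: apply the orifice equation, Q = Cd*A*sqrt(2*g*h), A = pi*(d/2)^2.
A = pi*(4.2334e-3/2)^2 = 1.407565e-05 m^2
Q = 0.74277 * 1.407565e-05 * sqrt(2*9.81*21.956) * 1000 = 0.21699 L/s
Therefore the nozzle discharge = 0.21699 L/s.


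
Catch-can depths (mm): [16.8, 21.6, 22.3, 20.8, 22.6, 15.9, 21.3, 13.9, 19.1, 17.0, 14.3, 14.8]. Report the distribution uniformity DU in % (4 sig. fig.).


Approach: apply the low-quarter distribution uniformity, DU = (mean of lowest quarter of readings / overall mean)*100.
sorted lowest 3 of 12: [13.9, 14.3, 14.8] -> mean = 14.3333 mm
overall mean = 18.3667 mm
DU = (14.3333/18.3667)*100 = 78.04 %
Therefore the distribution uniformity DU = 78.04 %.


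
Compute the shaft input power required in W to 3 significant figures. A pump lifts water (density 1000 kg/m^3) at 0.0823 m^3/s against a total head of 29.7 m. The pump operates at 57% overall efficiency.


Approach: apply hydraulic power then efficiency conversion, P = rho*g*Q*H; P_in = P/eta.
Step 1 — hydraulic power (P = rho*g*Q*H):
  P = 1000 * 9.81 * 0.0823 * 29.7 = 23979 W
Step 2 — input power: P_in = P/eta = 23979 / 0.57 = 42100 W
Therefore the shaft input power required = 42100 W.


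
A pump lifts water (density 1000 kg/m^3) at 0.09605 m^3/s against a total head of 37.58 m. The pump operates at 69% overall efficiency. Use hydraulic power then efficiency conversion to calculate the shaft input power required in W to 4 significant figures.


Approach: apply hydraulic power then efficiency conversion, P = rho*g*Q*H; P_in = P/eta.
Step 1 — hydraulic power (P = rho*g*Q*H):
  P = 1000 * 9.81 * 0.09605 * 37.58 = 35409.8 W
Step 2 — input power: P_in = P/eta = 35409.8 / 0.69 = 51320 W
Therefore the shaft input power required = 51320 W.


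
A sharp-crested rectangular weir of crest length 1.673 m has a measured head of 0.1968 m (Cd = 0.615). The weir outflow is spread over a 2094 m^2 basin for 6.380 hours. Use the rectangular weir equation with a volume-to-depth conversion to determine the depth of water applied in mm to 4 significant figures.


Approach: apply the rectangular weir equation with a volume-to-depth conversion, Q = (2/3)*Cd*L*sqrt(2g)*H^1.5; d = Q*t/A * 1000.
Step 1 — weir discharge:
  Q = (2/3)*0.615*1.673*sqrt(2*9.81)*0.1968^1.5 = 0.265257 m^3/s
Step 2 — volume: V = 0.265257 * 6.380*3600 = 6092.42 m^3
Step 3 — depth: d = V/A * 1000 = 6092.42/2094 * 1000 = 2909 mm
Therefore the depth of water applied = 2909 mm.


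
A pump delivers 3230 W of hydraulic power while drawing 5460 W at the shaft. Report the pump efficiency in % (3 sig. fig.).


Approach: apply the efficiency ratio, eta = (P_out/P_in)*100.
eta = (3230 / 5460) * 100 = 59.2 %
Therefore the pump efficiency = 59.2 %.


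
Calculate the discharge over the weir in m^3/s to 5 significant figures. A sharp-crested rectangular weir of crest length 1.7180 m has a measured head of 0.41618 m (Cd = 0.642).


Approach: apply the rectangular weir equation, Q = (2/3)*Cd*L*sqrt(2g)*H^1.5.
Q = (2/3)*0.642*1.7180*sqrt(2*9.81)*0.41618^1.5 = 0.87446 m^3/s
Therefore the discharge over the weir = 0.87446 m^3/s.


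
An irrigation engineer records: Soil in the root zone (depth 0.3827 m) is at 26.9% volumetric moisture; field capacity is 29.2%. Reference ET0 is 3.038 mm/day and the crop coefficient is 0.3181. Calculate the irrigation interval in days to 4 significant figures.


Approach: apply soil-water budget scheduling, SMD = (FC-theta)/100*depth*1000; ETc = ET0*Kc; interval = SMD/ETc.
Step 1 — soil moisture deficit:
  SMD = (29.2 - 26.9)/100 * 0.3827 * 1000 = 8.80210 mm
Step 2 — daily crop ET (ETc = ET0*Kc):
  ETc = 3.038 * 0.3181 = 0.966388 mm/day
Step 3 — irrigation interval (SMD/ETc):
  interval = 8.80210 / 0.966388 = 9.108 days
Therefore the irrigation interval = 9.108 days.


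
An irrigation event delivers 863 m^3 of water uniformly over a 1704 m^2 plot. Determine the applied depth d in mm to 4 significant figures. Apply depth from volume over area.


Approach: apply depth from volume over area, d = (V/A)*1000.
d = (863 / 1704) * 1000 = 506.5 mm
Therefore the applied depth d = 506.5 mm.


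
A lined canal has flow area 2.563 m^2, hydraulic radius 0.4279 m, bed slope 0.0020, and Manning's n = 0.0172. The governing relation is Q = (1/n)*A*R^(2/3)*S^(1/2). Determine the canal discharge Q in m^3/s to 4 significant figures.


Q = (1/0.0172) * 2.563 * 0.4279^(2/3) * 0.0020^(1/2) = 3.784 m^3/s
Therefore the canal discharge Q = 3.784 m^3/s.


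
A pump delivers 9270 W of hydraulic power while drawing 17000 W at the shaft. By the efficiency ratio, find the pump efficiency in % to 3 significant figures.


Approach: apply the efficiency ratio, eta = (P_out/P_in)*100.
eta = (9270 / 17000) * 100 = 54.5 %
Therefore the pump efficiency = 54.5 %.


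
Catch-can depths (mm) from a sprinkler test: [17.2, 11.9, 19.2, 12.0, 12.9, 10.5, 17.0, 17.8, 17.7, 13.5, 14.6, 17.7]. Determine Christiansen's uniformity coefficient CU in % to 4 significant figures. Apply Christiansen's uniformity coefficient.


Approach: apply Christiansen's uniformity coefficient, CU = (1 - mean_abs_deviation/mean)*100.
mean = 15.1667 mm
mean |d_i - mean| = 2.60000 mm
CU = (1 - 2.60000/15.1667)*100 = 82.86 %
Therefore Christiansen's uniformity coefficient CU = 82.86 %.


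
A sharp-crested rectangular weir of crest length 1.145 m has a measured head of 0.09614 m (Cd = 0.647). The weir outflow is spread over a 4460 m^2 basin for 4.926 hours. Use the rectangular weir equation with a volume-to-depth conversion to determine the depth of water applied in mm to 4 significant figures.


Approach: apply the rectangular weir equation with a volume-to-depth conversion, Q = (2/3)*Cd*L*sqrt(2g)*H^1.5; d = Q*t/A * 1000.
Step 1 — weir discharge:
  Q = (2/3)*0.647*1.145*sqrt(2*9.81)*0.09614^1.5 = 0.0652115 m^3/s
Step 2 — volume: V = 0.0652115 * 4.926*3600 = 1156.43 m^3
Step 3 — depth: d = V/A * 1000 = 1156.43/4460 * 1000 = 259.3 mm
Therefore the depth of water applied = 259.3 mm.


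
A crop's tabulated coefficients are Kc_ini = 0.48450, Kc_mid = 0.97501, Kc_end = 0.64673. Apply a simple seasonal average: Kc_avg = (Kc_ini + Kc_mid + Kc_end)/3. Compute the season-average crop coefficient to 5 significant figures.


Kc_avg = (0.48450 + 0.97501 + 0.64673)/3 = 0.70208
Therefore the season-average crop coefficient = 0.70208.


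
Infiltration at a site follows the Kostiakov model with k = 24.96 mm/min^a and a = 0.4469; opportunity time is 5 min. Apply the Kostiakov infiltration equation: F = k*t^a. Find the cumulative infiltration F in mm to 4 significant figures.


F = 24.96 * 5^0.4469 = 51.24 mm
Therefore the cumulative infiltration F = 51.24 mm.


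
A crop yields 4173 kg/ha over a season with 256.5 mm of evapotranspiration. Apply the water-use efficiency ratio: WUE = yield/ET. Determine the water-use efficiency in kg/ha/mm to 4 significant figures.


WUE = 4173 / 256.5 = 16.27 kg/ha/mm
Therefore the water-use efficiency = 16.27 kg/ha/mm.


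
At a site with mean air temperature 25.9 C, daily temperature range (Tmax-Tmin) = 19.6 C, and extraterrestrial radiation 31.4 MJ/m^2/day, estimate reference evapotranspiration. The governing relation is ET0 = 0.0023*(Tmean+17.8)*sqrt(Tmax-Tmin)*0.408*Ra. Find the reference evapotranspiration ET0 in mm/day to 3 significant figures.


ET0 = 0.0023*(25.9+17.8)*sqrt(19.6)*0.408*31.4 = 5.70 mm/day
Therefore the reference evapotranspiration ET0 = 5.70 mm/day.


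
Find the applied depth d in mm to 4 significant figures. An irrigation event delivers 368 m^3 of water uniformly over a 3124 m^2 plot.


Approach: apply depth from volume over area, d = (V/A)*1000.
d = (368 / 3124) * 1000 = 117.8 mm
Therefore the applied depth d = 117.8 mm.


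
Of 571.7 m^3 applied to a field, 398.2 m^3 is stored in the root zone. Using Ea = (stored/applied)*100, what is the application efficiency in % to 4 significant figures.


Ea = (398.2/571.7)*100 = 69.65 %
Therefore the application efficiency = 69.65 %.


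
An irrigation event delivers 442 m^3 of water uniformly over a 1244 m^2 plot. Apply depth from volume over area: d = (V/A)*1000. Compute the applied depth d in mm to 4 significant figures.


d = (442 / 1244) * 1000 = 355.3 mm
Therefore the applied depth d = 355.3 mm.


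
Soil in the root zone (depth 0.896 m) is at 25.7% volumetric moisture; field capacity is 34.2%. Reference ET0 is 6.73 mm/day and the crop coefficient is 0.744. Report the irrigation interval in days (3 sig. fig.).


Approach: apply soil-water budget scheduling, SMD = (FC-theta)/100*depth*1000; ETc = ET0*Kc; interval = SMD/ETc.
Step 1 — soil moisture deficit:
  SMD = (34.2 - 25.7)/100 * 0.896 * 1000 = 76.160 mm
Step 2 — daily crop ET (ETc = ET0*Kc):
  ETc = 6.73 * 0.744 = 5.0071 mm/day
Step 3 — irrigation interval (SMD/ETc):
  interval = 76.160 / 5.0071 = 15.2 days
Therefore the irrigation interval = 15.2 days.


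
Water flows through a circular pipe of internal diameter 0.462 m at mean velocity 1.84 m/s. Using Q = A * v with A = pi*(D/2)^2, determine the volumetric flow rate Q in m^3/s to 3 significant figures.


A = pi*(0.462/2)^2 = 0.16764 m^2
Q = 0.16764 * 1.84 = 0.308 m^3/s
Therefore the volumetric flow rate Q = 0.308 m^3/s.


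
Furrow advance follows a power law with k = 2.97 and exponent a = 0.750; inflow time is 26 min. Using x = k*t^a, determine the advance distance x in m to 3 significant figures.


x = 2.97 * 26^0.750 = 34.2 m
Therefore the advance distance x = 34.2 m.


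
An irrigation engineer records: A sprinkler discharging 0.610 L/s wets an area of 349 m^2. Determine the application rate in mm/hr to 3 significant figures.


Approach: apply the application rate relation, rate = (Q/A)*3600.
rate = (0.610 / 349) * 3600 = 6.29 mm/hr
Therefore the application rate = 6.29 mm/hr.


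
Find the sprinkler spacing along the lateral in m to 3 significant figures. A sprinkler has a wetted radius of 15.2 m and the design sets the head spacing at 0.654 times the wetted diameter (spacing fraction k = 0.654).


Approach: apply the sprinkler spacing rule (spacing as a fraction of wetted diameter), S = k*(2*R).
S = 0.654 * (2 * 15.2) = 19.9 m
Therefore the sprinkler spacing along the lateral = 19.9 m.


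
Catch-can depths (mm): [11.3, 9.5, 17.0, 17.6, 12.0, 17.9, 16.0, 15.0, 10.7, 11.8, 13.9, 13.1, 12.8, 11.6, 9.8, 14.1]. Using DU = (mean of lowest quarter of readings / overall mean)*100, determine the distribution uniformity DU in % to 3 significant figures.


sorted lowest 4 of 16: [9.5, 9.8, 10.7, 11.3] -> mean = 10.325 mm
overall mean = 13.381 mm
DU = (10.325/13.381)*100 = 77.2 %
Therefore the distribution uniformity DU = 77.2 %.


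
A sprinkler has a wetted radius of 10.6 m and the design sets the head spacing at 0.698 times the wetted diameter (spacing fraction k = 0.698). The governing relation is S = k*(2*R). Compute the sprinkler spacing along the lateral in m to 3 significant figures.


S = 0.698 * (2 * 10.6) = 14.8 m
Therefore the sprinkler spacing along the lateral = 14.8 m.


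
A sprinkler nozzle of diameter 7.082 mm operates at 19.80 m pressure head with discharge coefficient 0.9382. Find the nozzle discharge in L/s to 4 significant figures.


Approach: apply the orifice equation, Q = Cd*A*sqrt(2*g*h), A = pi*(d/2)^2.
A = pi*(7.082e-3/2)^2 = 3.93914e-05 m^2
Q = 0.9382 * 3.93914e-05 * sqrt(2*9.81*19.80) * 1000 = 0.7284 L/s
Therefore the nozzle discharge = 0.7284 L/s.


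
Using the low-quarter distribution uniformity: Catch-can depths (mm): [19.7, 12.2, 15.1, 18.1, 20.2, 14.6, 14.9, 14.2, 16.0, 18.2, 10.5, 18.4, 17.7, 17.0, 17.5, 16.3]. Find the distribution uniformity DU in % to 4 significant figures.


Approach: apply the low-quarter distribution uniformity, DU = (mean of lowest quarter of readings / overall mean)*100.
sorted lowest 4 of 16: [10.5, 12.2, 14.2, 14.6] -> mean = 12.8750 mm
overall mean = 16.2875 mm
DU = (12.8750/16.2875)*100 = 79.05 %
Therefore the distribution uniformity DU = 79.05 %.


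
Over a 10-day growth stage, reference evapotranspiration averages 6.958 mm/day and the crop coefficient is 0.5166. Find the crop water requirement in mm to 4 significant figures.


Approach: apply the crop water requirement relation, CWR = ET0 * Kc * days.
CWR = 6.958 * 0.5166 * 10 = 35.95 mm
Therefore the crop water requirement = 35.95 mm.


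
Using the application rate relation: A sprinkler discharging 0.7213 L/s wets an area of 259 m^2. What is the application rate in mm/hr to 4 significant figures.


Approach: apply the application rate relation, rate = (Q/A)*3600.
rate = (0.7213 / 259) * 3600 = 10.03 mm/hr
Therefore the application rate = 10.03 mm/hr.


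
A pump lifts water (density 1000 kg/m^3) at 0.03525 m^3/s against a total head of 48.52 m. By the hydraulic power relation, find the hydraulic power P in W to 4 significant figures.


Approach: apply the hydraulic power relation, P = rho*g*Q*H.
P = 1000 * 9.81 * 0.03525 * 48.52 = 16780 W
Therefore the hydraulic power P = 16780 W.


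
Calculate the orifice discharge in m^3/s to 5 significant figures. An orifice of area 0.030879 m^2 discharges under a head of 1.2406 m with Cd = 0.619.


Approach: apply the orifice equation, Q = Cd*A*sqrt(2*g*h).
Q = 0.619 * 0.030879 * sqrt(2*9.81*1.2406) = 0.094302 m^3/s
Therefore the orifice discharge = 0.094302 m^3/s.


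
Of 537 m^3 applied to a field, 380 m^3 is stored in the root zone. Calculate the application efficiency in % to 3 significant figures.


Approach: apply the application efficiency ratio, Ea = (stored/applied)*100.
Ea = (380/537)*100 = 70.8 %
Therefore the application efficiency = 70.8 %.


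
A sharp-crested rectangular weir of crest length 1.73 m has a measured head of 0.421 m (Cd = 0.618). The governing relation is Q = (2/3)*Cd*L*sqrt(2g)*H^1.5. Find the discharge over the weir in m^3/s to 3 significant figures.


Q = (2/3)*0.618*1.73*sqrt(2*9.81)*0.421^1.5 = 0.862 m^3/s
Therefore the discharge over the weir = 0.862 m^3/s.


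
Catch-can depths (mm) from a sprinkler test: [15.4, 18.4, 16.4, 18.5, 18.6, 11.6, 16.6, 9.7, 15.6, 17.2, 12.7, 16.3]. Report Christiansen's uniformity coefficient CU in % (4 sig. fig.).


Approach: apply Christiansen's uniformity coefficient, CU = (1 - mean_abs_deviation/mean)*100.
mean = 15.5833 mm
mean |d_i - mean| = 2.15556 mm
CU = (1 - 2.15556/15.5833)*100 = 86.17 %
Therefore Christiansen's uniformity coefficient CU = 86.17 %.


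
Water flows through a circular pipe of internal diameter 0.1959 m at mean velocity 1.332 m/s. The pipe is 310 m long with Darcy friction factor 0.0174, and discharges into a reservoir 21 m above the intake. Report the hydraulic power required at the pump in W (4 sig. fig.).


Approach: apply continuity + Darcy-Weisbach + hydraulic power, Q = A*v; hf = f*(L/D)*(v^2/(2g)); H = static + hf; P = rho*g*Q*H.
Step 1 — flow rate (continuity, Q = A*v):
  A = pi*(0.1959/2)^2 = 0.0301411 m^2
  Q = 0.0301411 * 1.332 = 0.0401479 m^3/s
Step 2 — friction head loss (Darcy-Weisbach):
  hf = 0.0174 * (310/0.1959) * (1.332^2 / (2*9.81))
  hf = 2.48992 m
Step 3 — total head: H = 21 + 2.48992 = 23.4899 m
Step 4 — hydraulic power (P = rho*g*Q*H):
  P = 1000 * 9.81 * 0.0401479 * 23.4899 = 9252 W
Therefore the hydraulic power required at the pump = 9252 W.


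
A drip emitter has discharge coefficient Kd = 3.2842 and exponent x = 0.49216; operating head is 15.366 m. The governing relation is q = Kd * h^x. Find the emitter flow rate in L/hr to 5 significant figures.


q = 3.2842 * 15.366^0.49216 = 12.601 L/hr
Therefore the emitter flow rate = 12.601 L/hr.


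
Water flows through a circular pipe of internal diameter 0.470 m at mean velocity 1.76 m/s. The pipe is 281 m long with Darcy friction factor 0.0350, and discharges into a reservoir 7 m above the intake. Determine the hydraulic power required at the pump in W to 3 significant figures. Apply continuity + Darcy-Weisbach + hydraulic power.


Approach: apply continuity + Darcy-Weisbach + hydraulic power, Q = A*v; hf = f*(L/D)*(v^2/(2g)); H = static + hf; P = rho*g*Q*H.
Step 1 — flow rate (continuity, Q = A*v):
  A = pi*(0.470/2)^2 = 0.17349 m^2
  Q = 0.17349 * 1.76 = 0.30535 m^3/s
Step 2 — friction head loss (Darcy-Weisbach):
  hf = 0.0350 * (281/0.470) * (1.76^2 / (2*9.81))
  hf = 3.3037 m
Step 3 — total head: H = 7 + 3.3037 = 10.304 m
Step 4 — hydraulic power (P = rho*g*Q*H):
  P = 1000 * 9.81 * 0.30535 * 10.304 = 30900 W
Therefore the hydraulic power required at the pump = 30900 W.


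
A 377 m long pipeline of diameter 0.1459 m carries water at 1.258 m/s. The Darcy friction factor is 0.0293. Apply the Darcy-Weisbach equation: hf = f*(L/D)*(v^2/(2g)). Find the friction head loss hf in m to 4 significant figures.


hf = 0.0293 * (377/0.1459) * (1.258^2 / (2*9.81))
hf = 6.107 m
Therefore the friction head loss hf = 6.107 m.


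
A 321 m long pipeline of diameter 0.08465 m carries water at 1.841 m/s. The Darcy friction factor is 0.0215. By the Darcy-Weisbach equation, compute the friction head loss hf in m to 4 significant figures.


Approach: apply the Darcy-Weisbach equation, hf = f*(L/D)*(v^2/(2g)).
hf = 0.0215 * (321/0.08465) * (1.841^2 / (2*9.81))
hf = 14.08 m
Therefore the friction head loss hf = 14.08 m.


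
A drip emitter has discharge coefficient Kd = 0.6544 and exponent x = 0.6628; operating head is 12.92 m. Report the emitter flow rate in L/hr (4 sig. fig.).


Approach: apply the emitter characteristic equation, q = Kd * h^x.
q = 0.6544 * 12.92^0.6628 = 3.568 L/hr
Therefore the emitter flow rate = 3.568 L/hr.


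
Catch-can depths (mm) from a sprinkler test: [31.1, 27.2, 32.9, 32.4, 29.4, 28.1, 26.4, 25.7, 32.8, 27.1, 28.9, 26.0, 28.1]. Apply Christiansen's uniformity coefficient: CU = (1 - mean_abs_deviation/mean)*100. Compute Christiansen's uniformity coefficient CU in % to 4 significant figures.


mean = 28.9308 mm
mean |d_i - mean| = 2.14556 mm
CU = (1 - 2.14556/28.9308)*100 = 92.58 %
Therefore Christiansen's uniformity coefficient CU = 92.58 %.


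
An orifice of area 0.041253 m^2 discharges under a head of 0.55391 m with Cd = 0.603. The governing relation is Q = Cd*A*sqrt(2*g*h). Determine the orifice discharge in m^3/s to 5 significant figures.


Q = 0.603 * 0.041253 * sqrt(2*9.81*0.55391) = 0.082005 m^3/s
Therefore the orifice discharge = 0.082005 m^3/s.


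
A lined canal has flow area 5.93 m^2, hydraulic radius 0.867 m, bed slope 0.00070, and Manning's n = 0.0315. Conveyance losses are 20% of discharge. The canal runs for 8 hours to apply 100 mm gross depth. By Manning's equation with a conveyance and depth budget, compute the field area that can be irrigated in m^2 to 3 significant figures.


Approach: apply Manning's equation with a conveyance and depth budget, Q = (1/n)*A*R^(2/3)*S^(1/2); Q_field = Q*(1-loss); Area = Q_field*t/(d/1000).
Step 1 — canal discharge (Manning's equation):
  Q = (1/0.0315) * 5.93 * 0.867^(2/3) * 0.00070^(1/2) = 4.5287 m^3/s
Step 2 — delivered flow: Q_field = 4.5287*(1 - 20/100) = 3.6230 m^3/s
Step 3 — volume delivered: V = 3.6230 * 8*3600 = 104340 m^3
Step 4 — area served: A = V / (depth/1000) = 104340 / 0.1 = 1040000 m^2
Therefore the field area that can be irrigated = 1040000 m^2.


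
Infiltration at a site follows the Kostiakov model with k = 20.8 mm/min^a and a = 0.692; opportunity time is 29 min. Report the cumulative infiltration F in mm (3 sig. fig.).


Approach: apply the Kostiakov infiltration equation, F = k*t^a.
F = 20.8 * 29^0.692 = 214 mm
Therefore the cumulative infiltration F = 214 mm.


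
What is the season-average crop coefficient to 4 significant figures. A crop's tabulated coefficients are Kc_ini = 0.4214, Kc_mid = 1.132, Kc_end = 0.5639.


Approach: apply a simple seasonal average, Kc_avg = (Kc_ini + Kc_mid + Kc_end)/3.
Kc_avg = (0.4214 + 1.132 + 0.5639)/3 = 0.7058
Therefore the season-average crop coefficient = 0.7058.


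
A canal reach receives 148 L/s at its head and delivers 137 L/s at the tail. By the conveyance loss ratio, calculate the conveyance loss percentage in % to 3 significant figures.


Approach: apply the conveyance loss ratio, loss% = ((Q_head - Q_tail)/Q_head)*100.
loss = ((148 - 137)/148)*100 = 7.43 %
Therefore the conveyance loss percentage = 7.43 %.


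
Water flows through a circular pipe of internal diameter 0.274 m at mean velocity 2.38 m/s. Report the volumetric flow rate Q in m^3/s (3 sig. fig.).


Approach: apply the continuity equation for pipe flow, Q = A * v with A = pi*(D/2)^2.
A = pi*(0.274/2)^2 = 0.058965 m^2
Q = 0.058965 * 2.38 = 0.140 m^3/s
Therefore the volumetric flow rate Q = 0.140 m^3/s.


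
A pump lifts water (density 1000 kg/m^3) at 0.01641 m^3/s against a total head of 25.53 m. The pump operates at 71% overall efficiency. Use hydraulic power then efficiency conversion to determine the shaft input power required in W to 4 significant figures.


Approach: apply hydraulic power then efficiency conversion, P = rho*g*Q*H; P_in = P/eta.
Step 1 — hydraulic power (P = rho*g*Q*H):
  P = 1000 * 9.81 * 0.01641 * 25.53 = 4109.87 W
Step 2 — input power: P_in = P/eta = 4109.87 / 0.71 = 5789 W
Therefore the shaft input power required = 5789 W.


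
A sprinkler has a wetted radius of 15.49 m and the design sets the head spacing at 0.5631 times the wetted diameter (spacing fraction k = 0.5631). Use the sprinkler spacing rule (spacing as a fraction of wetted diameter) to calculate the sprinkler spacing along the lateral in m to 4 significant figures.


Approach: apply the sprinkler spacing rule (spacing as a fraction of wetted diameter), S = k*(2*R).
S = 0.5631 * (2 * 15.49) = 17.44 m
Therefore the sprinkler spacing along the lateral = 17.44 m.


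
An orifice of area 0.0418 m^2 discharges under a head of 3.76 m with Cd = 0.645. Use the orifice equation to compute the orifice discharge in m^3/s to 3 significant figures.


Approach: apply the orifice equation, Q = Cd*A*sqrt(2*g*h).
Q = 0.645 * 0.0418 * sqrt(2*9.81*3.76) = 0.232 m^3/s
Therefore the orifice discharge = 0.232 m^3/s.


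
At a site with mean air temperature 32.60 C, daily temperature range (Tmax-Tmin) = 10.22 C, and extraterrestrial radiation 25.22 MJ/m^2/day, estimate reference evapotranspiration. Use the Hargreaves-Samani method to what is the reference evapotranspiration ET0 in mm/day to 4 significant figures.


Approach: apply the Hargreaves-Samani method, ET0 = 0.0023*(Tmean+17.8)*sqrt(Tmax-Tmin)*0.408*Ra.
ET0 = 0.0023*(32.60+17.8)*sqrt(10.22)*0.408*25.22 = 3.813 mm/day
Therefore the reference evapotranspiration ET0 = 3.813 mm/day.


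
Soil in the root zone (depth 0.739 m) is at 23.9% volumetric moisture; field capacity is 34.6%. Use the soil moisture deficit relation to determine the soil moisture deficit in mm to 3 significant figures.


Approach: apply the soil moisture deficit relation, SMD = (FC - theta)/100 * depth * 1000.
SMD = (34.6 - 23.9)/100 * 0.739 * 1000 = 79.1 mm
Therefore the soil moisture deficit = 79.1 mm.


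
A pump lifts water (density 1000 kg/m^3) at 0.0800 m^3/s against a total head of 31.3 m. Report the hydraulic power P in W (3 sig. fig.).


Approach: apply the hydraulic power relation, P = rho*g*Q*H.
P = 1000 * 9.81 * 0.0800 * 31.3 = 24600 W
Therefore the hydraulic power P = 24600 W.


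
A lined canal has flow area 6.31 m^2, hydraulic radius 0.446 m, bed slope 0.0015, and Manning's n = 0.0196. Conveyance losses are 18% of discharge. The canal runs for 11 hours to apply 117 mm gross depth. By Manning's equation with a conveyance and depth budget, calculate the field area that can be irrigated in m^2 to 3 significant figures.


Approach: apply Manning's equation with a conveyance and depth budget, Q = (1/n)*A*R^(2/3)*S^(1/2); Q_field = Q*(1-loss); Area = Q_field*t/(d/1000).
Step 1 — canal discharge (Manning's equation):
  Q = (1/0.0196) * 6.31 * 0.446^(2/3) * 0.0015^(1/2) = 7.2785 m^3/s
Step 2 — delivered flow: Q_field = 7.2785*(1 - 18/100) = 5.9684 m^3/s
Step 3 — volume delivered: V = 5.9684 * 11*3600 = 236350 m^3
Step 4 — area served: A = V / (depth/1000) = 236350 / 0.117 = 2020000 m^2
Therefore the field area that can be irrigated = 2020000 m^2.


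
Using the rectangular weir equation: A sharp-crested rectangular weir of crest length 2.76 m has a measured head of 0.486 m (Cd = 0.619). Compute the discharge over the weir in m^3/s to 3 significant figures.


Approach: apply the rectangular weir equation, Q = (2/3)*Cd*L*sqrt(2g)*H^1.5.
Q = (2/3)*0.619*2.76*sqrt(2*9.81)*0.486^1.5 = 1.71 m^3/s
Therefore the discharge over the weir = 1.71 m^3/s.


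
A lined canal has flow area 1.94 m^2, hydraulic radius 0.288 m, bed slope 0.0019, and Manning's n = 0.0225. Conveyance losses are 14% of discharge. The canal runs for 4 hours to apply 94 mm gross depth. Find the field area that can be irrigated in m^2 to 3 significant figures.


Approach: apply Manning's equation with a conveyance and depth budget, Q = (1/n)*A*R^(2/3)*S^(1/2); Q_field = Q*(1-loss); Area = Q_field*t/(d/1000).
Step 1 — canal discharge (Manning's equation):
  Q = (1/0.0225) * 1.94 * 0.288^(2/3) * 0.0019^(1/2) = 1.6390 m^3/s
Step 2 — delivered flow: Q_field = 1.6390*(1 - 14/100) = 1.4096 m^3/s
Step 3 — volume delivered: V = 1.4096 * 4*3600 = 20298 m^3
Step 4 — area served: A = V / (depth/1000) = 20298 / 0.094 = 216000 m^2
Therefore the field area that can be irrigated = 216000 m^2.


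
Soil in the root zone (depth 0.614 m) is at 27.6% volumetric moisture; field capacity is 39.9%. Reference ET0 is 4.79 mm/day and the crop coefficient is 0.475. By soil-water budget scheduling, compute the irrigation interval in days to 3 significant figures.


Approach: apply soil-water budget scheduling, SMD = (FC-theta)/100*depth*1000; ETc = ET0*Kc; interval = SMD/ETc.
Step 1 — soil moisture deficit:
  SMD = (39.9 - 27.6)/100 * 0.614 * 1000 = 75.522 mm
Step 2 — daily crop ET (ETc = ET0*Kc):
  ETc = 4.79 * 0.475 = 2.2752 mm/day
Step 3 — irrigation interval (SMD/ETc):
  interval = 75.522 / 2.2752 = 33.2 days
Therefore the irrigation interval = 33.2 days.


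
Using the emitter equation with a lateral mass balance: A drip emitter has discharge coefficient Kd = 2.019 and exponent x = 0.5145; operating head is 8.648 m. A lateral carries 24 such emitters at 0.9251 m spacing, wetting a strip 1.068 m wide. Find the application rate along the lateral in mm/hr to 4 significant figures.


Approach: apply the emitter equation with a lateral mass balance, q = Kd*h^x; Q = n*q; rate = Q/(n*spacing*width).
Step 1 — single emitter flow (q = Kd*h^x):
  q = 2.019 * 8.648^0.5145 = 6.12603 L/hr
Step 2 — total lateral flow: Q = 24 * 6.12603 = 147.025 L/hr
Step 3 — wetted area: A = 24 * 0.9251 * 1.068 = 23.7122 m^2
Step 4 — application rate: Q/A = 147.025/23.7122 = 6.200 mm/hr
Therefore the application rate along the lateral = 6.200 mm/hr.


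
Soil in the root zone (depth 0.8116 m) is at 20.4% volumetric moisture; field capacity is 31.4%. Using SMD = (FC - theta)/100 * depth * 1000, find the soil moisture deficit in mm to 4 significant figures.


SMD = (31.4 - 20.4)/100 * 0.8116 * 1000 = 89.28 mm
Therefore the soil moisture deficit = 89.28 mm.


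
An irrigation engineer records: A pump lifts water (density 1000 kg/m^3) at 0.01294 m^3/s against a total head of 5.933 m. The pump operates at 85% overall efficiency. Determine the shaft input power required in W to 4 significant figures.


Approach: apply hydraulic power then efficiency conversion, P = rho*g*Q*H; P_in = P/eta.
Step 1 — hydraulic power (P = rho*g*Q*H):
  P = 1000 * 9.81 * 0.01294 * 5.933 = 753.143 W
Step 2 — input power: P_in = P/eta = 753.143 / 0.85 = 886.1 W
Therefore the shaft input power required = 886.1 W.
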